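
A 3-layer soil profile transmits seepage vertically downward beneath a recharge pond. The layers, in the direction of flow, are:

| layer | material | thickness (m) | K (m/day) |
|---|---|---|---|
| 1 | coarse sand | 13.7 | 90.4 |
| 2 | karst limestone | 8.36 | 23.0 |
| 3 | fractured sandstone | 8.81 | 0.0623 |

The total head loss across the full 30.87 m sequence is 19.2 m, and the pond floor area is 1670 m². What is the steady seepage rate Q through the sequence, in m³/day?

Flow is perpendicular to layering, so the layers act in series and the equivalent K is the thickness-weighted harmonic mean.
Total thickness L = 13.7 + 8.36 + 8.81 = 30.87 m.
Σ(b_i/K_i) = 13.7/90.4 + 8.36/23.0 + 8.81/0.0623 = 141.9 d.
K_eq = L / Σ(b_i/K_i) = 30.87 / 141.9 = 0.2175 m/day.
Q = K_eq · A · (Δh/L) = 0.2175 × 1670 × (19.2/30.87) = 225.9 m³/day.

226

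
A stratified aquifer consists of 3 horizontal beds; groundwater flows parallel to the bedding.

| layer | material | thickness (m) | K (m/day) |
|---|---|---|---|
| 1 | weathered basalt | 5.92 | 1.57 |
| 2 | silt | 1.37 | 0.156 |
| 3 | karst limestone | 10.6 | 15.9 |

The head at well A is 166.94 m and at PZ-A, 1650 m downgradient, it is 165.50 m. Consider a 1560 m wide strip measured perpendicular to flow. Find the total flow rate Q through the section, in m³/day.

Flow is parallel to layering, so each bed carries its own Darcy discharge and the transmissivities add.
Σ(K_i·b_i) = 1.57×5.92 + 0.156×1.37 + 15.9×10.6 = 178.0 m²/day.
Hydraulic gradient i = (166.94 − 165.50) / 1650 = 1.44 / 1650 = 0.0008727.
Q = Σ(K_i·b_i) · W · i = 178.0 × 1560 × 0.0008727 = 242.4 m³/day.

242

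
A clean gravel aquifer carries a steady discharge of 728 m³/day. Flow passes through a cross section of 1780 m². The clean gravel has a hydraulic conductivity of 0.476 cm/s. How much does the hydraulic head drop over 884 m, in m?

0.879

Convert K: 0.476 cm/s × 864 = 411.3 m/day.
From Q = K·A·i, i = Q / (K·A) = 728 / (411.3 × 1780) = 0.0009945.
Head loss Δh = i · L = 0.0009945 × 884 = 0.8791 m.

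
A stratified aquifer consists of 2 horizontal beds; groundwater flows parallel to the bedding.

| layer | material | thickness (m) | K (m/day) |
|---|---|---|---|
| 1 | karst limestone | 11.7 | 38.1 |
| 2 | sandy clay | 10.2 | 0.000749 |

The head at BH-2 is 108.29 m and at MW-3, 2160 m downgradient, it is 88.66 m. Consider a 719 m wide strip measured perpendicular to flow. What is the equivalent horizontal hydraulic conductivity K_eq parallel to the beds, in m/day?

20.4

Flow is parallel to layering, so each bed carries its own Darcy discharge and the transmissivities add.
Σ(K_i·b_i) = 38.1×11.7 + 0.000749×10.2 = 445.8 m²/day.
Total thickness b = 21.90 m, so K_eq = Σ(K_i·b_i)/b = 20.36 m/day.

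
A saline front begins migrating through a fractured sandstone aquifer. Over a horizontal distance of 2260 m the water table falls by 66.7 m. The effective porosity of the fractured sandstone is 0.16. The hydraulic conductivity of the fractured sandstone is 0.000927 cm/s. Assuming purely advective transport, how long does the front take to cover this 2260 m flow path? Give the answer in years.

41.9

Convert K: 0.000927 cm/s × 864 = 0.8009 m/day.
Hydraulic gradient i = Δh / L = 66.7 / 2260 = 0.02951.
Darcy flux q = K · i = 0.8009 × 0.02951 = 0.02364 m/day.
Seepage velocity v = q / n_e = 0.02364 / 0.16 = 0.1477 m/day.
Travel time t = L / v = 2260 / 0.1477 = 15297 days = 41.88 years.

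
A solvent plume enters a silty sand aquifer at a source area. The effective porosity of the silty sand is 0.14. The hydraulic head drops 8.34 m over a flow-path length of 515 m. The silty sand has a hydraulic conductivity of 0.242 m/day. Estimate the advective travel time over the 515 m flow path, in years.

Hydraulic gradient i = Δh / L = 8.34 / 515 = 0.01619.
Darcy flux q = K · i = 0.2420 × 0.01619 = 0.003919 m/day.
Seepage velocity v = q / n_e = 0.003919 / 0.14 = 0.02799 m/day.
Travel time t = L / v = 515 / 0.02799 = 18398 days = 50.37 years.

50.4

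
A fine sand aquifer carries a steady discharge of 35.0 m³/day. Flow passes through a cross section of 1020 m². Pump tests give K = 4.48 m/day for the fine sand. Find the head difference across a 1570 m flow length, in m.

From Q = K·A·i, i = Q / (K·A) = 35.0 / (4.480 × 1020) = 0.007659.
Head loss Δh = i · L = 0.007659 × 1570 = 12.03 m.

12.0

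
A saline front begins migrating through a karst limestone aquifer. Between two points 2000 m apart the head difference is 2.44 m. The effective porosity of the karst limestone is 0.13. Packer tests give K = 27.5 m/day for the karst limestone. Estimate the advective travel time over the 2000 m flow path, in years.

Hydraulic gradient i = Δh / L = 2.44 / 2000 = 0.001220.
Darcy flux q = K · i = 27.50 × 0.001220 = 0.03355 m/day.
Seepage velocity v = q / n_e = 0.03355 / 0.13 = 0.2581 m/day.
Travel time t = L / v = 2000 / 0.2581 = 7750 days = 21.22 years.

21.2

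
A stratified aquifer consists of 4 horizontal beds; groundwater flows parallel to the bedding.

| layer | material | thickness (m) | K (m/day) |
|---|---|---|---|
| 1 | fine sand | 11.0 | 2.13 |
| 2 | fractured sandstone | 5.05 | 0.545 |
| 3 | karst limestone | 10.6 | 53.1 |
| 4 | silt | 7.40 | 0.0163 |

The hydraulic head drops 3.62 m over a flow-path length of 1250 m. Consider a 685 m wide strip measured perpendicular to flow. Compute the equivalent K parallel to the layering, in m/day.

Flow is parallel to layering, so each bed carries its own Darcy discharge and the transmissivities add.
Σ(K_i·b_i) = 2.13×11.0 + 0.545×5.05 + 53.1×10.6 + 0.0163×7.40 = 589.2 m²/day.
Total thickness b = 34.05 m, so K_eq = Σ(K_i·b_i)/b = 17.30 m/day.

17.3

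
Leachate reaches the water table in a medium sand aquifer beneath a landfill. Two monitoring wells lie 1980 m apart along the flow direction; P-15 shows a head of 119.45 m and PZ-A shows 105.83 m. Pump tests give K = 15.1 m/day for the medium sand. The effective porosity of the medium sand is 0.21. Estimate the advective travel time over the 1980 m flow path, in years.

Hydraulic gradient i = (119.45 − 105.83) / 1980 = 13.62 / 1980 = 0.006879.
Darcy flux q = K · i = 15.10 × 0.006879 = 0.1039 m/day.
Seepage velocity v = q / n_e = 0.1039 / 0.21 = 0.4946 m/day.
Travel time t = L / v = 1980 / 0.4946 = 4003 days = 10.96 years.

11.0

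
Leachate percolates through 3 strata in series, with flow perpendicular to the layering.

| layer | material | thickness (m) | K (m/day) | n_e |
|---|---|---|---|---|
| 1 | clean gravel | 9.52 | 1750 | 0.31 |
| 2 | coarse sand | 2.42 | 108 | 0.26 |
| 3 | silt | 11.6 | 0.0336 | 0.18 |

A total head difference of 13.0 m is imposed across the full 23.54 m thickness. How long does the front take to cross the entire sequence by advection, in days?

With flow normal to the layers, continuity requires the same specific discharge q through every layer.
Σ(b_i/K_i) = 9.52/1750 + 2.42/108 + 11.6/0.0336 = 345.3 d.
q = Δh / Σ(b_i/K_i) = 13.0 / 345.3 = 0.03765 m/day.
In each layer the seepage velocity is v_i = q/n_i, so the layer transit time is t_i = b_i·n_i / q:
  layer 1 (clean gravel): t_1 = 9.52 × 0.31 / 0.03765 = 78.38 d
  layer 2 (coarse sand): t_2 = 2.42 × 0.26 / 0.03765 = 16.71 d
  layer 3 (silt): t_3 = 11.6 × 0.18 / 0.03765 = 55.46 d
Total t = Σ t_i = 150.5 days.

151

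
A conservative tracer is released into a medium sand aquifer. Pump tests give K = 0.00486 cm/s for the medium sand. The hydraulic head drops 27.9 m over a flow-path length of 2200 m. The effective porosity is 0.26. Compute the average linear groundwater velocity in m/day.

Convert K: 0.00486 cm/s × 864 = 4.199 m/day.
Hydraulic gradient i = Δh / L = 27.9 / 2200 = 0.01268.
Darcy flux q = K · i = 4.199 × 0.01268 = 0.05325 m/day.
Seepage velocity v = q / n_e = 0.05325 / 0.26 = 0.2048 m/day.

0.205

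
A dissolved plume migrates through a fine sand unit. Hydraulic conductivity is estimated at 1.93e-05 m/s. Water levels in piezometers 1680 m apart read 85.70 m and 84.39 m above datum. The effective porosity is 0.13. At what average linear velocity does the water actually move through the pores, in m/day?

0.0100

Convert K: 1.93e-05 m/s × 86400 = 1.668 m/day.
Hydraulic gradient i = (85.70 − 84.39) / 1680 = 1.31 / 1680 = 0.0007798.
Darcy flux q = K · i = 1.668 × 0.0007798 = 0.001300 m/day.
Seepage velocity v = q / n_e = 0.001300 / 0.13 = 0.01000 m/day.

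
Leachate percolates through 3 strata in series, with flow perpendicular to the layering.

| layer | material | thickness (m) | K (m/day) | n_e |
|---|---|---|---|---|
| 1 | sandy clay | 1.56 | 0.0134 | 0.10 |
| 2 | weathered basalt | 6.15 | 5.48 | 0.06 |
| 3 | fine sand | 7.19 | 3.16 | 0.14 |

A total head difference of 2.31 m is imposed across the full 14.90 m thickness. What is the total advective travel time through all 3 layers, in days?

79.4

With flow normal to the layers, continuity requires the same specific discharge q through every layer.
Σ(b_i/K_i) = 1.56/0.0134 + 6.15/5.48 + 7.19/3.16 = 119.8 d.
q = Δh / Σ(b_i/K_i) = 2.31 / 119.8 = 0.01928 m/day.
In each layer the seepage velocity is v_i = q/n_i, so the layer transit time is t_i = b_i·n_i / q:
  layer 1 (sandy clay): t_1 = 1.56 × 0.10 / 0.01928 = 8.091 d
  layer 2 (weathered basalt): t_2 = 6.15 × 0.06 / 0.01928 = 19.14 d
  layer 3 (fine sand): t_3 = 7.19 × 0.14 / 0.01928 = 52.21 d
Total t = Σ t_i = 79.44 days.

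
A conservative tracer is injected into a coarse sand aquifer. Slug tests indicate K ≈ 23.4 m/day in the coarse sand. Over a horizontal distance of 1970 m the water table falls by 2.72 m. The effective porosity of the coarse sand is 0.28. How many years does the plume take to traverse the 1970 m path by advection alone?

Hydraulic gradient i = Δh / L = 2.72 / 1970 = 0.001381.
Darcy flux q = K · i = 23.40 × 0.001381 = 0.03231 m/day.
Seepage velocity v = q / n_e = 0.03231 / 0.28 = 0.1154 m/day.
Travel time t = L / v = 1970 / 0.1154 = 17073 days = 46.74 years.

46.7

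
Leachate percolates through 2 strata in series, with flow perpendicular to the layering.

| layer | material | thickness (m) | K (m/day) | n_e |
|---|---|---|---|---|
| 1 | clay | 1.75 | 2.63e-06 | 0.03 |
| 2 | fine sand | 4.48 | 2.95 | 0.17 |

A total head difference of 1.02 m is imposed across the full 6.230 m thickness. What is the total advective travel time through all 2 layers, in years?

1450

With flow normal to the layers, continuity requires the same specific discharge q through every layer.
Σ(b_i/K_i) = 1.75/2.63e-06 + 4.48/2.95 = 6.654e+05 d.
q = Δh / Σ(b_i/K_i) = 1.02 / 6.654e+05 = 1.533e-06 m/day.
In each layer the seepage velocity is v_i = q/n_i, so the layer transit time is t_i = b_i·n_i / q:
  layer 1 (clay): t_1 = 1.75 × 0.03 / 1.533e-06 = 34249 d
  layer 2 (fine sand): t_2 = 4.48 × 0.17 / 1.533e-06 = 4.968e+05 d
Total t = Σ t_i = 5.311e+05 days = 1454 years.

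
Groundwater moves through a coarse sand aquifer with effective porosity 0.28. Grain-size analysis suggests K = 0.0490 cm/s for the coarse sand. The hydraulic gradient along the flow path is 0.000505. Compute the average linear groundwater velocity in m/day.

Convert K: 0.0490 cm/s × 864 = 42.34 m/day.
Hydraulic gradient i = 0.000505.
Darcy flux q = K · i = 42.34 × 0.0005050 = 0.02138 m/day.
Seepage velocity v = q / n_e = 0.02138 / 0.28 = 0.07636 m/day.

0.0764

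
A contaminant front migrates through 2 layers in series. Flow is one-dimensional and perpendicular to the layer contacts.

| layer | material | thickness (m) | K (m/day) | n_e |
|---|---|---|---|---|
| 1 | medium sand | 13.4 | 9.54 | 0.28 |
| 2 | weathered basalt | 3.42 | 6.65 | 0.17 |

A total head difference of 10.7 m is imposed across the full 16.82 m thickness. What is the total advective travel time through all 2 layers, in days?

With flow normal to the layers, continuity requires the same specific discharge q through every layer.
Σ(b_i/K_i) = 13.4/9.54 + 3.42/6.65 = 1.919 d.
q = Δh / Σ(b_i/K_i) = 10.7 / 1.919 = 5.576 m/day.
In each layer the seepage velocity is v_i = q/n_i, so the layer transit time is t_i = b_i·n_i / q:
  layer 1 (medium sand): t_1 = 13.4 × 0.28 / 5.576 = 0.6729 d
  layer 2 (weathered basalt): t_2 = 3.42 × 0.17 / 5.576 = 0.1043 d
Total t = Σ t_i = 0.7771 days.

0.777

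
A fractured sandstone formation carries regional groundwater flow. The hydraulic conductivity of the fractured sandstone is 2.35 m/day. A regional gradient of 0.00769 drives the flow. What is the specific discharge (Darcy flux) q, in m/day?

Hydraulic gradient i = 0.00769.
Specific discharge q = K · i = 2.350 × 0.007690 = 0.01807 m/day.

0.0181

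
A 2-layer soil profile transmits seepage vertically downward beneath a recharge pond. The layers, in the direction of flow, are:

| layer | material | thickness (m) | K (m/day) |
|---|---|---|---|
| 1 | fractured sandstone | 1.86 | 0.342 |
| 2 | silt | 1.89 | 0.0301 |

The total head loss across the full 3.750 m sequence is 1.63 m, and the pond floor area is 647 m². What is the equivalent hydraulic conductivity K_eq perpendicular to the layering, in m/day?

0.0550

Flow is perpendicular to layering, so the layers act in series and the equivalent K is the thickness-weighted harmonic mean.
Total thickness L = 1.86 + 1.89 = 3.750 m.
Σ(b_i/K_i) = 1.86/0.342 + 1.89/0.0301 = 68.23 d.
K_eq = L / Σ(b_i/K_i) = 3.750 / 68.23 = 0.05496 m/day.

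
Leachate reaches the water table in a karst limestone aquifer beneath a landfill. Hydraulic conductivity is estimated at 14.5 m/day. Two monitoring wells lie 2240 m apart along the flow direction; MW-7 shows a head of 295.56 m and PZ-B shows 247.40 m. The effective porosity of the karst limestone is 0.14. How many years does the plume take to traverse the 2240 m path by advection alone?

2.75

Hydraulic gradient i = (295.56 − 247.40) / 2240 = 48.16 / 2240 = 0.02150.
Darcy flux q = K · i = 14.50 × 0.02150 = 0.3117 m/day.
Seepage velocity v = q / n_e = 0.3117 / 0.14 = 2.227 m/day.
Travel time t = L / v = 2240 / 2.227 = 1006 days = 2.754 years.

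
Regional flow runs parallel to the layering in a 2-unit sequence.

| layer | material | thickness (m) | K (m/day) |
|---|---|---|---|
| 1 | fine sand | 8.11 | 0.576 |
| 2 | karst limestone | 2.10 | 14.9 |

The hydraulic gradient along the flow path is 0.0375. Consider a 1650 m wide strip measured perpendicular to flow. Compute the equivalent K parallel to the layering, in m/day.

3.52

Flow is parallel to layering, so each bed carries its own Darcy discharge and the transmissivities add.
Σ(K_i·b_i) = 0.576×8.11 + 14.9×2.10 = 35.96 m²/day.
Total thickness b = 10.21 m, so K_eq = Σ(K_i·b_i)/b = 3.522 m/day.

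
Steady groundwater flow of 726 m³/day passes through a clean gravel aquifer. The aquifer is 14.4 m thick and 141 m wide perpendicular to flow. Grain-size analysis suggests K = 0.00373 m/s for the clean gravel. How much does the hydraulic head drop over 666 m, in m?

Convert K: 0.00373 m/s × 86400 = 322.3 m/day.
Cross-sectional area A = 141 × 14.4 = 2030 m².
From Q = K·A·i, i = Q / (K·A) = 726 / (322.3 × 2030) = 0.001110.
Head loss Δh = i · L = 0.001110 × 666 = 0.7389 m.

0.739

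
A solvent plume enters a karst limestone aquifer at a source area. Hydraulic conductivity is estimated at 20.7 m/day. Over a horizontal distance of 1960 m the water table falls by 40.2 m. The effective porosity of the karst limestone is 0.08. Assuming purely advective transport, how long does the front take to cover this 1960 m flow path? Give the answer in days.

Hydraulic gradient i = Δh / L = 40.2 / 1960 = 0.02051.
Darcy flux q = K · i = 20.70 × 0.02051 = 0.4246 m/day.
Seepage velocity v = q / n_e = 0.4246 / 0.08 = 5.307 m/day.
Travel time t = L / v = 1960 / 5.307 = 369.3 days.

369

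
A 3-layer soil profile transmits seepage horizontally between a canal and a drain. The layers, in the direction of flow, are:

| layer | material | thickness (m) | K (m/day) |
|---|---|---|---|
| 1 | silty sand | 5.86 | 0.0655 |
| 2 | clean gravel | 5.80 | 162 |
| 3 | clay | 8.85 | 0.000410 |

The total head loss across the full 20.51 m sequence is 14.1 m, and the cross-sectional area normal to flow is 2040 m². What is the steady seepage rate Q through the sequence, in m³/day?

Flow is perpendicular to layering, so the layers act in series and the equivalent K is the thickness-weighted harmonic mean.
Total thickness L = 5.86 + 5.80 + 8.85 = 20.51 m.
Σ(b_i/K_i) = 5.86/0.0655 + 5.80/162 + 8.85/0.000410 = 21675 d.
K_eq = L / Σ(b_i/K_i) = 20.51 / 21675 = 0.0009463 m/day.
Q = K_eq · A · (Δh/L) = 0.0009463 × 2040 × (14.1/20.51) = 1.327 m³/day.

1.33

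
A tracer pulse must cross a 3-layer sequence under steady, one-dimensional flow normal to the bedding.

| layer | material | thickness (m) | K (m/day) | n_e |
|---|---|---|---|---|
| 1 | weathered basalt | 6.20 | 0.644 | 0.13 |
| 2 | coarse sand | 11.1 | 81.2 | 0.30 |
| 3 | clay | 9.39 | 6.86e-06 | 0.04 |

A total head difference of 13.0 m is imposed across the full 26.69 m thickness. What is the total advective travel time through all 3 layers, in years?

1300

With flow normal to the layers, continuity requires the same specific discharge q through every layer.
Σ(b_i/K_i) = 6.20/0.644 + 11.1/81.2 + 9.39/6.86e-06 = 1.369e+06 d.
q = Δh / Σ(b_i/K_i) = 13.0 / 1.369e+06 = 9.497e-06 m/day.
In each layer the seepage velocity is v_i = q/n_i, so the layer transit time is t_i = b_i·n_i / q:
  layer 1 (weathered basalt): t_1 = 6.20 × 0.13 / 9.497e-06 = 84866 d
  layer 2 (coarse sand): t_2 = 11.1 × 0.30 / 9.497e-06 = 3.506e+05 d
  layer 3 (clay): t_3 = 9.39 × 0.04 / 9.497e-06 = 39548 d
Total t = Σ t_i = 4.750e+05 days = 1301 years.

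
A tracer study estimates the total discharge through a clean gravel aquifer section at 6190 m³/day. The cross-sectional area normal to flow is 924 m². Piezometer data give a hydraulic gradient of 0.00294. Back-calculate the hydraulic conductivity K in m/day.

Hydraulic gradient i = 0.00294.
From Q = K·A·i, K = Q / (A·i) = 6190 / (924.0 × 0.002940) = 2279 m/day.

2280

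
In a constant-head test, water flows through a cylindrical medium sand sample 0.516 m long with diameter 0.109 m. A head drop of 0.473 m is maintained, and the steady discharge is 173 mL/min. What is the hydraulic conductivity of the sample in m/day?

29.1

Cross-sectional area A = π·(d/2)² = π × (0.109/2)² = 0.009331 m².
Convert discharge: 173 mL/min = 2.883e-06 m³/s.
Darcy's law rearranged: K = Q·L / (A·Δh) = 2.883e-06 × 0.516 / (0.009331 × 0.473) = 0.0003371 m/s = 29.12 m/day.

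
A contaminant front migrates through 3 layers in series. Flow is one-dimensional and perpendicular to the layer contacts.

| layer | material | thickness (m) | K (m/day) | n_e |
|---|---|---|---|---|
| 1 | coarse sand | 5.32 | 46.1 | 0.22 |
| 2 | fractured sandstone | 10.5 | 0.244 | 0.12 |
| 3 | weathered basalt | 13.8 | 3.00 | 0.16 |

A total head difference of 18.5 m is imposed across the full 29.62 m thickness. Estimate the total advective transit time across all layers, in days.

With flow normal to the layers, continuity requires the same specific discharge q through every layer.
Σ(b_i/K_i) = 5.32/46.1 + 10.5/0.244 + 13.8/3.00 = 47.75 d.
q = Δh / Σ(b_i/K_i) = 18.5 / 47.75 = 0.3874 m/day.
In each layer the seepage velocity is v_i = q/n_i, so the layer transit time is t_i = b_i·n_i / q:
  layer 1 (coarse sand): t_1 = 5.32 × 0.22 / 0.3874 = 3.021 d
  layer 2 (fractured sandstone): t_2 = 10.5 × 0.12 / 0.3874 = 3.252 d
  layer 3 (weathered basalt): t_3 = 13.8 × 0.16 / 0.3874 = 5.699 d
Total t = Σ t_i = 11.97 days.

12.0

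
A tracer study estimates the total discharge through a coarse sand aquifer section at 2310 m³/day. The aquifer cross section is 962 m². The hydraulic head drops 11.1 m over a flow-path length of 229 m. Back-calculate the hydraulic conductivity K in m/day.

Hydraulic gradient i = Δh / L = 11.1 / 229 = 0.04847.
From Q = K·A·i, K = Q / (A·i) = 2310 / (962.0 × 0.04847) = 49.54 m/day.

49.5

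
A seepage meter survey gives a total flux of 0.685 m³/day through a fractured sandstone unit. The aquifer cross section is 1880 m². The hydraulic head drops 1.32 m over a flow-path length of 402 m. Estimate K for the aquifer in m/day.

Hydraulic gradient i = Δh / L = 1.32 / 402 = 0.003284.
From Q = K·A·i, K = Q / (A·i) = 0.685 / (1880 × 0.003284) = 0.1110 m/day.

0.111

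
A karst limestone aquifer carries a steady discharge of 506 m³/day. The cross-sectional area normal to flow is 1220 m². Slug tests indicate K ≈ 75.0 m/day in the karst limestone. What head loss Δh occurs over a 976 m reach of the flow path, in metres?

From Q = K·A·i, i = Q / (K·A) = 506 / (75.00 × 1220) = 0.005530.
Head loss Δh = i · L = 0.005530 × 976 = 5.397 m.

5.40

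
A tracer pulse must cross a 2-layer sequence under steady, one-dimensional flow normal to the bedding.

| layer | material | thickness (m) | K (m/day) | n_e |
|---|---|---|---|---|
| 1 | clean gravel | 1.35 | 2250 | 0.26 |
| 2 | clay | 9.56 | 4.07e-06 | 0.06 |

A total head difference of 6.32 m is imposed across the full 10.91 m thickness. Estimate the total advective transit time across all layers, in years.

With flow normal to the layers, continuity requires the same specific discharge q through every layer.
Σ(b_i/K_i) = 1.35/2250 + 9.56/4.07e-06 = 2.349e+06 d.
q = Δh / Σ(b_i/K_i) = 6.32 / 2.349e+06 = 2.691e-06 m/day.
In each layer the seepage velocity is v_i = q/n_i, so the layer transit time is t_i = b_i·n_i / q:
  layer 1 (clean gravel): t_1 = 1.35 × 0.26 / 2.691e-06 = 1.305e+05 d
  layer 2 (clay): t_2 = 9.56 × 0.06 / 2.691e-06 = 2.132e+05 d
Total t = Σ t_i = 3.436e+05 days = 940.8 years.

941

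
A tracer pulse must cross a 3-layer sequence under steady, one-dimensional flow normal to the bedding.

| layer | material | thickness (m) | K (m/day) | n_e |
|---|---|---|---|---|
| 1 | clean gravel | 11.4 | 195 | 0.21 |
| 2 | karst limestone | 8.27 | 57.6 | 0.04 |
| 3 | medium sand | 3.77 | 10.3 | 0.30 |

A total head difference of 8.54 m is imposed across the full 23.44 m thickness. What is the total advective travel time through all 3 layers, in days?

0.256

With flow normal to the layers, continuity requires the same specific discharge q through every layer.
Σ(b_i/K_i) = 11.4/195 + 8.27/57.6 + 3.77/10.3 = 0.5681 d.
q = Δh / Σ(b_i/K_i) = 8.54 / 0.5681 = 15.03 m/day.
In each layer the seepage velocity is v_i = q/n_i, so the layer transit time is t_i = b_i·n_i / q:
  layer 1 (clean gravel): t_1 = 11.4 × 0.21 / 15.03 = 0.1592 d
  layer 2 (karst limestone): t_2 = 8.27 × 0.04 / 15.03 = 0.02200 d
  layer 3 (medium sand): t_3 = 3.77 × 0.30 / 15.03 = 0.07523 d
Total t = Σ t_i = 0.2565 days.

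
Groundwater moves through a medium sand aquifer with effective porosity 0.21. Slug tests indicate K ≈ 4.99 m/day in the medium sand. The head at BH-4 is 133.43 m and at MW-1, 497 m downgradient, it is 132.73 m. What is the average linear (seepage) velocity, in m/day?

Hydraulic gradient i = (133.43 − 132.73) / 497 = 0.7 / 497 = 0.001408.
Darcy flux q = K · i = 4.990 × 0.001408 = 0.007028 m/day.
Seepage velocity v = q / n_e = 0.007028 / 0.21 = 0.03347 m/day.

0.0335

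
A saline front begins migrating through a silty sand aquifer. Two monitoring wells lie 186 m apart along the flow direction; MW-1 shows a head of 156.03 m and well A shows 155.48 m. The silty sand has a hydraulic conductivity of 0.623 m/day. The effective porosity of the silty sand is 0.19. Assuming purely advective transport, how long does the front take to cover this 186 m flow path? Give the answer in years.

Hydraulic gradient i = (156.03 − 155.48) / 186 = 0.55 / 186 = 0.002957.
Darcy flux q = K · i = 0.6230 × 0.002957 = 0.001842 m/day.
Seepage velocity v = q / n_e = 0.001842 / 0.19 = 0.009696 m/day.
Travel time t = L / v = 186 / 0.009696 = 19184 days = 52.52 years.

52.5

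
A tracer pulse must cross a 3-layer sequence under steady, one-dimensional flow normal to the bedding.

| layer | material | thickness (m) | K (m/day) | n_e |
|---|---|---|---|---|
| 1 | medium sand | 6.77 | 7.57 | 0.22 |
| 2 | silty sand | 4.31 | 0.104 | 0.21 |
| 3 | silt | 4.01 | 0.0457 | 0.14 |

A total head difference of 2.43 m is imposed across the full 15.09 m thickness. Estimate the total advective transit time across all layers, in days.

158

With flow normal to the layers, continuity requires the same specific discharge q through every layer.
Σ(b_i/K_i) = 6.77/7.57 + 4.31/0.104 + 4.01/0.0457 = 130.1 d.
q = Δh / Σ(b_i/K_i) = 2.43 / 130.1 = 0.01868 m/day.
In each layer the seepage velocity is v_i = q/n_i, so the layer transit time is t_i = b_i·n_i / q:
  layer 1 (medium sand): t_1 = 6.77 × 0.22 / 0.01868 = 79.73 d
  layer 2 (silty sand): t_2 = 4.31 × 0.21 / 0.01868 = 48.45 d
  layer 3 (silt): t_3 = 4.01 × 0.14 / 0.01868 = 30.05 d
Total t = Σ t_i = 158.2 days.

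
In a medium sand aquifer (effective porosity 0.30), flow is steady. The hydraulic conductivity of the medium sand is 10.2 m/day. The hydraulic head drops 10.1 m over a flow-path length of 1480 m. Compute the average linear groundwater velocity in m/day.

0.232

Hydraulic gradient i = Δh / L = 10.1 / 1480 = 0.006824.
Darcy flux q = K · i = 10.20 × 0.006824 = 0.06961 m/day.
Seepage velocity v = q / n_e = 0.06961 / 0.30 = 0.2320 m/day.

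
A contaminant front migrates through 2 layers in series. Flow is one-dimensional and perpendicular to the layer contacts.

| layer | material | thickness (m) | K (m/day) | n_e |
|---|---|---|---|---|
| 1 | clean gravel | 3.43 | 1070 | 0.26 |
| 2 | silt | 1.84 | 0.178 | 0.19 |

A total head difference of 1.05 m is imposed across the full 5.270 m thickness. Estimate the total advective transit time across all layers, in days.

12.2

With flow normal to the layers, continuity requires the same specific discharge q through every layer.
Σ(b_i/K_i) = 3.43/1070 + 1.84/0.178 = 10.34 d.
q = Δh / Σ(b_i/K_i) = 1.05 / 10.34 = 0.1015 m/day.
In each layer the seepage velocity is v_i = q/n_i, so the layer transit time is t_i = b_i·n_i / q:
  layer 1 (clean gravel): t_1 = 3.43 × 0.26 / 0.1015 = 8.782 d
  layer 2 (silt): t_2 = 1.84 × 0.19 / 0.1015 = 3.443 d
Total t = Σ t_i = 12.23 days.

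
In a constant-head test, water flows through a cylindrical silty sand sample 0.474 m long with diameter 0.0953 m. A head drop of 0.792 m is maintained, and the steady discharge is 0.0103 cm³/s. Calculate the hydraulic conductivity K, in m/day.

Cross-sectional area A = π·(d/2)² = π × (0.0953/2)² = 0.007133 m².
Convert discharge: 0.0103 cm³/s = 1.030e-08 m³/s.
Darcy's law rearranged: K = Q·L / (A·Δh) = 1.030e-08 × 0.474 / (0.007133 × 0.792) = 8.642e-07 m/s = 0.07467 m/day.

0.0747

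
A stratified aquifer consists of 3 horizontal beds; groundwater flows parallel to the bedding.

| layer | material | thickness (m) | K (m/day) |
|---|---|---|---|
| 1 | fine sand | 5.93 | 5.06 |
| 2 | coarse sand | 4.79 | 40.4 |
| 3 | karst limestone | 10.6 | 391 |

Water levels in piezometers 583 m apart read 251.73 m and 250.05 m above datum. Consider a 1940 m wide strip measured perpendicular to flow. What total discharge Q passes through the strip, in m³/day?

24400

Flow is parallel to layering, so each bed carries its own Darcy discharge and the transmissivities add.
Σ(K_i·b_i) = 5.06×5.93 + 40.4×4.79 + 391×10.6 = 4368 m²/day.
Hydraulic gradient i = (251.73 − 250.05) / 583 = 1.68 / 583 = 0.002882.
Q = Σ(K_i·b_i) · W · i = 4368 × 1940 × 0.002882 = 24420 m³/day.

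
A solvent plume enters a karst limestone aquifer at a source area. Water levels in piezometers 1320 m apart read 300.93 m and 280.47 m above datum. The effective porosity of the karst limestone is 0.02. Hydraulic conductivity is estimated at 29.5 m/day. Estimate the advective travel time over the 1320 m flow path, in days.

Hydraulic gradient i = (300.93 − 280.47) / 1320 = 20.46 / 1320 = 0.01550.
Darcy flux q = K · i = 29.50 × 0.01550 = 0.4572 m/day.
Seepage velocity v = q / n_e = 0.4572 / 0.02 = 22.86 m/day.
Travel time t = L / v = 1320 / 22.86 = 57.74 days.

57.7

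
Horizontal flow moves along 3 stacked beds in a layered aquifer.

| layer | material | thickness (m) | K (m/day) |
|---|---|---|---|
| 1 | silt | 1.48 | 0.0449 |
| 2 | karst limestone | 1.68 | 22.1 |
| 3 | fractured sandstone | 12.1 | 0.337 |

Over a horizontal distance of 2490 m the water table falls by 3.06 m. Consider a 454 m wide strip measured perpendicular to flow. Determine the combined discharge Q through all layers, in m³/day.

Flow is parallel to layering, so each bed carries its own Darcy discharge and the transmissivities add.
Σ(K_i·b_i) = 0.0449×1.48 + 22.1×1.68 + 0.337×12.1 = 41.27 m²/day.
Hydraulic gradient i = Δh / L = 3.06 / 2490 = 0.001229.
Q = Σ(K_i·b_i) · W · i = 41.27 × 454 × 0.001229 = 23.03 m³/day.

23.0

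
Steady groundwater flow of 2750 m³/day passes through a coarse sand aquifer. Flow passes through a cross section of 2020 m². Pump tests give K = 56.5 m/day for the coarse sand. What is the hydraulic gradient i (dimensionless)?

0.0241

From Q = K·A·i, i = Q / (K·A) = 2750 / (56.50 × 2020) = 0.02410.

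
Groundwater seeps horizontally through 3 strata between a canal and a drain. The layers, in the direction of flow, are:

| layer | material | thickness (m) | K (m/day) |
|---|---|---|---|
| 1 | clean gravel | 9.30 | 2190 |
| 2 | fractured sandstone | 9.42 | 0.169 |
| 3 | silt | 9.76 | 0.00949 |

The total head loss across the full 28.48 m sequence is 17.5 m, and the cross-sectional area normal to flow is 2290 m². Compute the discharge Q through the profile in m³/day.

Flow is perpendicular to layering, so the layers act in series and the equivalent K is the thickness-weighted harmonic mean.
Total thickness L = 9.30 + 9.42 + 9.76 = 28.48 m.
Σ(b_i/K_i) = 9.30/2190 + 9.42/0.169 + 9.76/0.00949 = 1084 d.
K_eq = L / Σ(b_i/K_i) = 28.48 / 1084 = 0.02627 m/day.
Q = K_eq · A · (Δh/L) = 0.02627 × 2290 × (17.5/28.48) = 36.96 m³/day.

37.0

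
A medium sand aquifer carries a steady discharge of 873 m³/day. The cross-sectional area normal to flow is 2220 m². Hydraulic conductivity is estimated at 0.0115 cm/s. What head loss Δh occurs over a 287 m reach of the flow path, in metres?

11.4

Convert K: 0.0115 cm/s × 864 = 9.936 m/day.
From Q = K·A·i, i = Q / (K·A) = 873 / (9.936 × 2220) = 0.03958.
Head loss Δh = i · L = 0.03958 × 287 = 11.36 m.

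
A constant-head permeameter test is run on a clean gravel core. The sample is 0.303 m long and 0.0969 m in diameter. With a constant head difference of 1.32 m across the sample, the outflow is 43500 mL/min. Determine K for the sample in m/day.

1950

Cross-sectional area A = π·(d/2)² = π × (0.0969/2)² = 0.007375 m².
Convert discharge: 43500 mL/min = 0.0007250 m³/s.
Darcy's law rearranged: K = Q·L / (A·Δh) = 0.0007250 × 0.303 / (0.007375 × 1.32) = 0.02257 m/s = 1950 m/day.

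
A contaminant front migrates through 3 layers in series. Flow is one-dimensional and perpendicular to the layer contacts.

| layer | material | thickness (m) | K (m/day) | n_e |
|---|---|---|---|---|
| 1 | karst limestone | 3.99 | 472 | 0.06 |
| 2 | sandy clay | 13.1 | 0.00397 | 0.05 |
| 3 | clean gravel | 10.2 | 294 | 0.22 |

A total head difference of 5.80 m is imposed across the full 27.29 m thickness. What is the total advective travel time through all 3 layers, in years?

4.89

With flow normal to the layers, continuity requires the same specific discharge q through every layer.
Σ(b_i/K_i) = 3.99/472 + 13.1/0.00397 + 10.2/294 = 3300 d.
q = Δh / Σ(b_i/K_i) = 5.80 / 3300 = 0.001758 m/day.
In each layer the seepage velocity is v_i = q/n_i, so the layer transit time is t_i = b_i·n_i / q:
  layer 1 (karst limestone): t_1 = 3.99 × 0.06 / 0.001758 = 136.2 d
  layer 2 (sandy clay): t_2 = 13.1 × 0.05 / 0.001758 = 372.6 d
  layer 3 (clean gravel): t_3 = 10.2 × 0.22 / 0.001758 = 1277 d
Total t = Σ t_i = 1786 days = 4.889 years.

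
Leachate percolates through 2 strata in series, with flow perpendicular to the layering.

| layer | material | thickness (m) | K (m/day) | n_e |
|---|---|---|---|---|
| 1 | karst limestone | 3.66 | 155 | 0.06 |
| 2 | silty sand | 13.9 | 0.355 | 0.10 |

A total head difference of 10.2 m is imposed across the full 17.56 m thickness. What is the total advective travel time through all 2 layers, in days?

With flow normal to the layers, continuity requires the same specific discharge q through every layer.
Σ(b_i/K_i) = 3.66/155 + 13.9/0.355 = 39.18 d.
q = Δh / Σ(b_i/K_i) = 10.2 / 39.18 = 0.2603 m/day.
In each layer the seepage velocity is v_i = q/n_i, so the layer transit time is t_i = b_i·n_i / q:
  layer 1 (karst limestone): t_1 = 3.66 × 0.06 / 0.2603 = 0.8435 d
  layer 2 (silty sand): t_2 = 13.9 × 0.10 / 0.2603 = 5.339 d
Total t = Σ t_i = 6.183 days.

6.18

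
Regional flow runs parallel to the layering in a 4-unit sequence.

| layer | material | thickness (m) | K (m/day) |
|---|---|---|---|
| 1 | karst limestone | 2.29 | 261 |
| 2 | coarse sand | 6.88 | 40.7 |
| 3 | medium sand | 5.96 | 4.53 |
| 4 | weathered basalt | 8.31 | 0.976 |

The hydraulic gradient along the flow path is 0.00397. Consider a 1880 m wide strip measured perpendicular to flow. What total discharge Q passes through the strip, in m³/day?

6810

Flow is parallel to layering, so each bed carries its own Darcy discharge and the transmissivities add.
Σ(K_i·b_i) = 261×2.29 + 40.7×6.88 + 4.53×5.96 + 0.976×8.31 = 912.8 m²/day.
Hydraulic gradient i = 0.00397.
Q = Σ(K_i·b_i) · W · i = 912.8 × 1880 × 0.003970 = 6813 m³/day.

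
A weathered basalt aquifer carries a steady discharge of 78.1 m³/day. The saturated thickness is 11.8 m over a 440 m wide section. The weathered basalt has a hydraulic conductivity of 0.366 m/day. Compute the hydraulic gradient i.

Cross-sectional area A = 440 × 11.8 = 5192 m².
From Q = K·A·i, i = Q / (K·A) = 78.1 / (0.3660 × 5192) = 0.04110.

0.0411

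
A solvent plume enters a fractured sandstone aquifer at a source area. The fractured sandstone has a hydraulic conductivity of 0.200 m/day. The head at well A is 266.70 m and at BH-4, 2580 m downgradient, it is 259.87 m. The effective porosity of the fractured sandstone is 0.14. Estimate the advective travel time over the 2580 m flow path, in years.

1870

Hydraulic gradient i = (266.70 − 259.87) / 2580 = 6.83 / 2580 = 0.002647.
Darcy flux q = K · i = 0.2000 × 0.002647 = 0.0005295 m/day.
Seepage velocity v = q / n_e = 0.0005295 / 0.14 = 0.003782 m/day.
Travel time t = L / v = 2580 / 0.003782 = 6.822e+05 days = 1868 years.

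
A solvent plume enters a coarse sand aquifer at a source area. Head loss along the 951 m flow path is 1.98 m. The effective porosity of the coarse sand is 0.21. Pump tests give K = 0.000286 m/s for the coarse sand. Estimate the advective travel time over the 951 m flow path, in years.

Convert K: 0.000286 m/s × 86400 = 24.71 m/day.
Hydraulic gradient i = Δh / L = 1.98 / 951 = 0.002082.
Darcy flux q = K · i = 24.71 × 0.002082 = 0.05145 m/day.
Seepage velocity v = q / n_e = 0.05145 / 0.21 = 0.2450 m/day.
Travel time t = L / v = 951 / 0.2450 = 3882 days = 10.63 years.

10.6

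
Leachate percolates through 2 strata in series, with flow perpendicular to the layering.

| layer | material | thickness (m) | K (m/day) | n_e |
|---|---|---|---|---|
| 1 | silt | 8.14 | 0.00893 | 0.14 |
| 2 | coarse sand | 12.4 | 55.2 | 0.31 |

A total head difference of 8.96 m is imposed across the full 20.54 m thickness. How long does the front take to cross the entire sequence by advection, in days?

With flow normal to the layers, continuity requires the same specific discharge q through every layer.
Σ(b_i/K_i) = 8.14/0.00893 + 12.4/55.2 = 911.8 d.
q = Δh / Σ(b_i/K_i) = 8.96 / 911.8 = 0.009827 m/day.
In each layer the seepage velocity is v_i = q/n_i, so the layer transit time is t_i = b_i·n_i / q:
  layer 1 (silt): t_1 = 8.14 × 0.14 / 0.009827 = 116.0 d
  layer 2 (coarse sand): t_2 = 12.4 × 0.31 / 0.009827 = 391.2 d
Total t = Σ t_i = 507.1 days.

507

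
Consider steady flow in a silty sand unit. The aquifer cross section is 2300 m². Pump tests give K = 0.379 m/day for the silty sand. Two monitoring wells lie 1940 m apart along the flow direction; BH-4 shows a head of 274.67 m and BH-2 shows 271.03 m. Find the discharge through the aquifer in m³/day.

Hydraulic gradient i = (274.67 − 271.03) / 1940 = 3.64 / 1940 = 0.001876.
Darcy's law: Q = K · A · i = 0.3790 × 2300 × 0.001876 = 1.636 m³/day.

1.64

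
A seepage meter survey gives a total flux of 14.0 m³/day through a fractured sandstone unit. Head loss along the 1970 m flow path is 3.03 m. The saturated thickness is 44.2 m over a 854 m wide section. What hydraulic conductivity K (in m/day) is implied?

Cross-sectional area A = 854 × 44.2 = 37747 m².
Hydraulic gradient i = Δh / L = 3.03 / 1970 = 0.001538.
From Q = K·A·i, K = Q / (A·i) = 14.0 / (37747 × 0.001538) = 0.2411 m/day.

0.241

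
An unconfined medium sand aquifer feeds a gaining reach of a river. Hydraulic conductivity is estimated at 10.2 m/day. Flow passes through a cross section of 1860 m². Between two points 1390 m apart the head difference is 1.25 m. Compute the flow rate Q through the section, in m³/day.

Hydraulic gradient i = Δh / L = 1.25 / 1390 = 0.0008993.
Darcy's law: Q = K · A · i = 10.20 × 1860 × 0.0008993 = 17.06 m³/day.

17.1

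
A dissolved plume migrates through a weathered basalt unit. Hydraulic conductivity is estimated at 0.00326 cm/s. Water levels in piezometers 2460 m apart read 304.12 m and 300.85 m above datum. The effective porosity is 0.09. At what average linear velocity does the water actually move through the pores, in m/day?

0.0416

Convert K: 0.00326 cm/s × 864 = 2.817 m/day.
Hydraulic gradient i = (304.12 − 300.85) / 2460 = 3.27 / 2460 = 0.001329.
Darcy flux q = K · i = 2.817 × 0.001329 = 0.003744 m/day.
Seepage velocity v = q / n_e = 0.003744 / 0.09 = 0.04160 m/day.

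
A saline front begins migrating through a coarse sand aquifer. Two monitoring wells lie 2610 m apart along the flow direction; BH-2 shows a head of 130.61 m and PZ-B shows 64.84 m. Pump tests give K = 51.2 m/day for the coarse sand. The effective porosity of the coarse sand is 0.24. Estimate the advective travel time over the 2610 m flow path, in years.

1.33

Hydraulic gradient i = (130.61 − 64.84) / 2610 = 65.77 / 2610 = 0.02520.
Darcy flux q = K · i = 51.20 × 0.02520 = 1.290 m/day.
Seepage velocity v = q / n_e = 1.290 / 0.24 = 5.376 m/day.
Travel time t = L / v = 2610 / 5.376 = 485.5 days = 1.329 years.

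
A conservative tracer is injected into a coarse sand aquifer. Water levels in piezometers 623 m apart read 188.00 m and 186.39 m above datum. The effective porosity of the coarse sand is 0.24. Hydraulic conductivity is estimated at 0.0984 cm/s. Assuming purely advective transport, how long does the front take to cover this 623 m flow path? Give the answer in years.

Convert K: 0.0984 cm/s × 864 = 85.02 m/day.
Hydraulic gradient i = (188.00 − 186.39) / 623 = 1.61 / 623 = 0.002584.
Darcy flux q = K · i = 85.02 × 0.002584 = 0.2197 m/day.
Seepage velocity v = q / n_e = 0.2197 / 0.24 = 0.9155 m/day.
Travel time t = L / v = 623 / 0.9155 = 680.5 days = 1.863 years.

1.86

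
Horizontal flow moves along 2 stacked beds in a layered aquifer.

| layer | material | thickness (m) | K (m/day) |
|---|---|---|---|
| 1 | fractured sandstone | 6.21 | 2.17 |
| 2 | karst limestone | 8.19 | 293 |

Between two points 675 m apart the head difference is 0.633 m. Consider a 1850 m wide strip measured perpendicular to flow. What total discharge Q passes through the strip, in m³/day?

Flow is parallel to layering, so each bed carries its own Darcy discharge and the transmissivities add.
Σ(K_i·b_i) = 2.17×6.21 + 293×8.19 = 2413 m²/day.
Hydraulic gradient i = Δh / L = 0.633 / 675 = 0.0009378.
Q = Σ(K_i·b_i) · W · i = 2413 × 1850 × 0.0009378 = 4187 m³/day.

4190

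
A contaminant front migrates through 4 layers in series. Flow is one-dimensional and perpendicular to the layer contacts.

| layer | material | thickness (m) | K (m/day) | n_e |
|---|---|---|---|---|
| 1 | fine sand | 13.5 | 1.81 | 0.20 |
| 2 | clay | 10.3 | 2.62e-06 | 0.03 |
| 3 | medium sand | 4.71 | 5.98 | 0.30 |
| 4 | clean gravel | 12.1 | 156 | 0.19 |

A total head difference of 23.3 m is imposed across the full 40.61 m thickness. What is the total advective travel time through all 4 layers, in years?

3100

With flow normal to the layers, continuity requires the same specific discharge q through every layer.
Σ(b_i/K_i) = 13.5/1.81 + 10.3/2.62e-06 + 4.71/5.98 + 12.1/156 = 3.931e+06 d.
q = Δh / Σ(b_i/K_i) = 23.3 / 3.931e+06 = 5.927e-06 m/day.
In each layer the seepage velocity is v_i = q/n_i, so the layer transit time is t_i = b_i·n_i / q:
  layer 1 (fine sand): t_1 = 13.5 × 0.20 / 5.927e-06 = 4.556e+05 d
  layer 2 (clay): t_2 = 10.3 × 0.03 / 5.927e-06 = 52136 d
  layer 3 (medium sand): t_3 = 4.71 × 0.30 / 5.927e-06 = 2.384e+05 d
  layer 4 (clean gravel): t_4 = 12.1 × 0.19 / 5.927e-06 = 3.879e+05 d
Total t = Σ t_i = 1.134e+06 days = 3105 years.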